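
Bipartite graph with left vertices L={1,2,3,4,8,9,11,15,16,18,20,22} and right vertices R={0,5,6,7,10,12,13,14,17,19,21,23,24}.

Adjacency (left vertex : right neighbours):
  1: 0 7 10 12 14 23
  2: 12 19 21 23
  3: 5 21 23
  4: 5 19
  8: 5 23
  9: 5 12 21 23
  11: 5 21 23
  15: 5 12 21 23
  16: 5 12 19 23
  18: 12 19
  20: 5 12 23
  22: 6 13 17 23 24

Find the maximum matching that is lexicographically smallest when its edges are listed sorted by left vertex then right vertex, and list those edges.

|M| = 7 (so the lex-smallest maximum matching has 7 edges)
process left vertices in ascending order; for each, take the smallest-labelled available neighbour that still permits 7 edges overall, or leave it unmatched if none does
lex-smallest matching: {1-0, 2-12, 3-5, 4-19, 8-23, 9-21, 22-6}

Lex-smallest maximum matching: {(1,0), (2,12), (3,5), (4,19), (8,23), (9,21), (22,6)}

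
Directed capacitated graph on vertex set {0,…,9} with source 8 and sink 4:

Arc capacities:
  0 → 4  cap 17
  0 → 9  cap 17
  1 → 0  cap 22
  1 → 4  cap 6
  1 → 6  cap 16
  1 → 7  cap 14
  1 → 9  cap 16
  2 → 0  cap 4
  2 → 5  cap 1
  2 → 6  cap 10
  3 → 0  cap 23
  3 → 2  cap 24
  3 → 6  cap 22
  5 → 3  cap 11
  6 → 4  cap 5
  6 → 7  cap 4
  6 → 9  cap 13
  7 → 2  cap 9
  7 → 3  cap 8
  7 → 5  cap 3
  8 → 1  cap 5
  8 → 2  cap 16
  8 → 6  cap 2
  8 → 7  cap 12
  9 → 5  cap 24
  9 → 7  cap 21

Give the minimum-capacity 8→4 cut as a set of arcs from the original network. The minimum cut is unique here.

Min-cut arcs: {(0,4), (6,4), (8,1)} (total capacity 27)

augment #1: 8→1→4 push 5
augment #2: 8→6→4 push 2
augment #3: 8→2→0→4 push 4
augment #4: 8→2→6→4 push 3
augment #5: 8→7→3→0→4 push 8
augment #6: 8→2→5→3→0→4 push 1
augment #7: 8→7→5→3→0→4 push 3
augment #8: 8→2→6→9→5→3→0→4 push 1
max flow = 27; residual-reachable set from 8 gives S-side
cut edges (S→T): {(0,4), (6,4), (8,1)} total cap 27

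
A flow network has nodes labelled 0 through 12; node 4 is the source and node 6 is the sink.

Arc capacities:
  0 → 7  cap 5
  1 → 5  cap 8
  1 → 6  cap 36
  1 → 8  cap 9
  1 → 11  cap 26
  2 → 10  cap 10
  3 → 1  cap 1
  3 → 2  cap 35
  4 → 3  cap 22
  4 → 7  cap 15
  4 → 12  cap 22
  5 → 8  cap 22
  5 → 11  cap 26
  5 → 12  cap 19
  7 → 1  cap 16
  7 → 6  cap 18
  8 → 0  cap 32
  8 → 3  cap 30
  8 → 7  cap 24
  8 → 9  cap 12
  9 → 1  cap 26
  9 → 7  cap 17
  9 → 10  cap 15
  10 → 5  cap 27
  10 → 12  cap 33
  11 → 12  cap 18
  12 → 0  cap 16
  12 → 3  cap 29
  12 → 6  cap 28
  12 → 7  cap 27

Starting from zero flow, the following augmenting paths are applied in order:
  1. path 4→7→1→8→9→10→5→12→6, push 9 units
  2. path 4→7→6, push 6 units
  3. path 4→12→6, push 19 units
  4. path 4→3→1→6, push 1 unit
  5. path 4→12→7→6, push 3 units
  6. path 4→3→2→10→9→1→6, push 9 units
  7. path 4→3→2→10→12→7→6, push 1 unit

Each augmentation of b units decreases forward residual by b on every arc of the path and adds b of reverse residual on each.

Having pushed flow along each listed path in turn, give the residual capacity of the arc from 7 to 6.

Residual capacity of (7,6): 8

after path 1 (4→7→1→8→9→10→5→12→6, push 9): res(7,6)=18
after path 2 (4→7→6, push 6): res(7,6)=12
after path 3 (4→12→6, push 19): res(7,6)=12
after path 4 (4→3→1→6, push 1): res(7,6)=12
after path 5 (4→12→7→6, push 3): res(7,6)=9
after path 6 (4→3→2→10→9→1→6, push 9): res(7,6)=9
after path 7 (4→3→2→10→12→7→6, push 1): res(7,6)=8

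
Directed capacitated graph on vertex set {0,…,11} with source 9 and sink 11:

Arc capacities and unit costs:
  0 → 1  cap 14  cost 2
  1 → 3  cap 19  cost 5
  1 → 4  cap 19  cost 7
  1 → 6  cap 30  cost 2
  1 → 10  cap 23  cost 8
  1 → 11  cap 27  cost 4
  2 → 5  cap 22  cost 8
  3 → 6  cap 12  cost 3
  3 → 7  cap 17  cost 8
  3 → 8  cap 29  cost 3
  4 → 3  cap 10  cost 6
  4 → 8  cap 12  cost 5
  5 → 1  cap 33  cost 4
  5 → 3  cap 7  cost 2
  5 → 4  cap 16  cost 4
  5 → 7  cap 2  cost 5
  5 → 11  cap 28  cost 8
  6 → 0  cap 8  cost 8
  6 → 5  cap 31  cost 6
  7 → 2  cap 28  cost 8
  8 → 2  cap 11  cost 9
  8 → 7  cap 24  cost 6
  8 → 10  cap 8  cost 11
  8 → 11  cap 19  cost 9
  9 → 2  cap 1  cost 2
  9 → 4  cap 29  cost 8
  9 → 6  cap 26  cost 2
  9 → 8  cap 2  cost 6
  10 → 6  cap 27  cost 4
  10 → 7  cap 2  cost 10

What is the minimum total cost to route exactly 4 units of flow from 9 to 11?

shortest-cost path #1: 9→8→11 push 2 @ unit cost 15 (adds 30)
shortest-cost path #2: 9→6→0→1→11 push 2 @ unit cost 16 (adds 32)
total cost = 62

Minimum cost for 4 units: 62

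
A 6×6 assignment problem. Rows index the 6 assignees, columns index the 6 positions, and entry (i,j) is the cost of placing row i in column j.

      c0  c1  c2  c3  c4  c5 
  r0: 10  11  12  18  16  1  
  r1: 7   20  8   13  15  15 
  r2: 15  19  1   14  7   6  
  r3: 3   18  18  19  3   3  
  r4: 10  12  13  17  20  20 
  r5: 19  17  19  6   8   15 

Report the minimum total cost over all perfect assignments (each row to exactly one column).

optimal assignment: row0→col5 (cost 1), row1→col0 (cost 7), row2→col2 (cost 1), row3→col4 (cost 3), row4→col1 (cost 12), row5→col3 (cost 6)
total = 1 + 7 + 1 + 3 + 12 + 6 = 30

Minimum assignment cost: 30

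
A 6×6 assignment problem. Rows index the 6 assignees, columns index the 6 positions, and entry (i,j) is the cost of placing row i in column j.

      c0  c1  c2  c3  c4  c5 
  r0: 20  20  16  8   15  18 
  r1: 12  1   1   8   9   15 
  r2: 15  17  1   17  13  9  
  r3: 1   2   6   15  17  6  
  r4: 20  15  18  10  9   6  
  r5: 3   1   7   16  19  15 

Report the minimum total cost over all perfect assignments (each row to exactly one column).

Minimum assignment cost: 26

optimal assignment: row0→col3 (cost 8), row1→col4 (cost 9), row2→col2 (cost 1), row3→col0 (cost 1), row4→col5 (cost 6), row5→col1 (cost 1)
total = 8 + 9 + 1 + 1 + 6 + 1 = 26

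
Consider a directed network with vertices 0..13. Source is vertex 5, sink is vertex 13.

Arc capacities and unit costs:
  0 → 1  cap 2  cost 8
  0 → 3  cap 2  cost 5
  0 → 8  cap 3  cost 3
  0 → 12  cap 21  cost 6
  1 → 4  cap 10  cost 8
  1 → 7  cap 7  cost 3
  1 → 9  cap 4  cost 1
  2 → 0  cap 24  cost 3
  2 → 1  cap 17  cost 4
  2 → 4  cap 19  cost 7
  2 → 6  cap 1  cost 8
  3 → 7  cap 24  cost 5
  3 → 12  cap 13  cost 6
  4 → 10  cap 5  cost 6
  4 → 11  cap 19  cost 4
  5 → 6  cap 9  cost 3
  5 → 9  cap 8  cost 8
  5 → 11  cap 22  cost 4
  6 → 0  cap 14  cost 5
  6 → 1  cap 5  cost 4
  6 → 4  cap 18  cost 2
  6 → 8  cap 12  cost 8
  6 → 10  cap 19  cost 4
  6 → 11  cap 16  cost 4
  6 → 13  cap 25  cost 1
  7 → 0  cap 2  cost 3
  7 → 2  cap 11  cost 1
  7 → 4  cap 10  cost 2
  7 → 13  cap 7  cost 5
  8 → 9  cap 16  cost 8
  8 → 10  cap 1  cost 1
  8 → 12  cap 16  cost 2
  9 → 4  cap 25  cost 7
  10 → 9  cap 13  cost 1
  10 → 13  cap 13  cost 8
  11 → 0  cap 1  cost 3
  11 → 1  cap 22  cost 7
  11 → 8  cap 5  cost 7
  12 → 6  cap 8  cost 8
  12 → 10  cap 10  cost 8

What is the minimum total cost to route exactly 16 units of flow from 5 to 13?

Minimum cost for 16 units: 169

shortest-cost path #1: 5→6→13 push 9 @ unit cost 4 (adds 36)
shortest-cost path #2: 5→11→1→7→13 push 7 @ unit cost 19 (adds 133)
total cost = 169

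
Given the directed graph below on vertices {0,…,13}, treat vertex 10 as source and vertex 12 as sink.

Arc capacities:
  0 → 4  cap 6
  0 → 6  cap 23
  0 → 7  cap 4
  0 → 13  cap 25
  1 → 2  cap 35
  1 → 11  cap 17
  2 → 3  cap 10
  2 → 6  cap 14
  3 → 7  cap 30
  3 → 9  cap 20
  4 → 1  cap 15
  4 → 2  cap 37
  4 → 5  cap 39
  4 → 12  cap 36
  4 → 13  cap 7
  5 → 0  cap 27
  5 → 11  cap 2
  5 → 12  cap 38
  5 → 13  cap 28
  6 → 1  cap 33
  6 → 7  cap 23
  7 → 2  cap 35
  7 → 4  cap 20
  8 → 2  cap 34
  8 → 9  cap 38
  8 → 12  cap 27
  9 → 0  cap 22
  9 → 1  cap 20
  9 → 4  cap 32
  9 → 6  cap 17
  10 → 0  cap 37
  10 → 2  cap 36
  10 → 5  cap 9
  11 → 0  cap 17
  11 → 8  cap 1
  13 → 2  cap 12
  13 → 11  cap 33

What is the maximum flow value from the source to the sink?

augment #1: 10→5→12 bottleneck 9, total now 9
augment #2: 10→0→4→12 bottleneck 6, total now 15
augment #3: 10→0→7→4→12 bottleneck 4, total now 19
augment #4: 10→0→6→7→4→12 bottleneck 16, total now 35
augment #5: 10→0→13→11→8→12 bottleneck 1, total now 36
augment #6: 10→2→3→9→4→12 bottleneck 10, total now 46

Maximum flow value: 46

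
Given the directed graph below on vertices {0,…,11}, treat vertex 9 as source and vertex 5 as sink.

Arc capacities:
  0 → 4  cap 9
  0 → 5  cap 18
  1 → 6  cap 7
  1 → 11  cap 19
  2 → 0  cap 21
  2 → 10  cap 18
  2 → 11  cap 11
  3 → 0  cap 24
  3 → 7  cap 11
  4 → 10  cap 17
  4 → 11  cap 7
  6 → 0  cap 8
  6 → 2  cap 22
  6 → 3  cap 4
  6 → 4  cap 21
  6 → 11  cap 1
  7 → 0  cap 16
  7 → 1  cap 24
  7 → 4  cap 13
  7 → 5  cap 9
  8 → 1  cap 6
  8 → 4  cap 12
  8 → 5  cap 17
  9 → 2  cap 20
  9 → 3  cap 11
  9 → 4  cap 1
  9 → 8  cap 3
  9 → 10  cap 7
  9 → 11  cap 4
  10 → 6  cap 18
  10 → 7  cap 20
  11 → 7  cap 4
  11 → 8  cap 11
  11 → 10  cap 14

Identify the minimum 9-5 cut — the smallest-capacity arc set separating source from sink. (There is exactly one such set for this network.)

Min-cut arcs: {(0,5), (7,5), (9,8), (11,8)} (total capacity 41)

augment #1: 9→8→5 push 3
augment #2: 9→2→0→5 push 18
augment #3: 9→3→7→5 push 9
augment #4: 9→11→8→5 push 4
augment #5: 9→2→11→8→5 push 2
augment #6: 9→4→11→8→5 push 1
augment #7: 9→10→6→11→8→5 push 1
augment #8: 9→3→0→2→11→8→5 push 2
augment #9: 9→10→6→2→11→8→5 push 1
max flow = 41; residual-reachable set from 9 gives S-side
cut edges (S→T): {(0,5), (7,5), (9,8), (11,8)} total cap 41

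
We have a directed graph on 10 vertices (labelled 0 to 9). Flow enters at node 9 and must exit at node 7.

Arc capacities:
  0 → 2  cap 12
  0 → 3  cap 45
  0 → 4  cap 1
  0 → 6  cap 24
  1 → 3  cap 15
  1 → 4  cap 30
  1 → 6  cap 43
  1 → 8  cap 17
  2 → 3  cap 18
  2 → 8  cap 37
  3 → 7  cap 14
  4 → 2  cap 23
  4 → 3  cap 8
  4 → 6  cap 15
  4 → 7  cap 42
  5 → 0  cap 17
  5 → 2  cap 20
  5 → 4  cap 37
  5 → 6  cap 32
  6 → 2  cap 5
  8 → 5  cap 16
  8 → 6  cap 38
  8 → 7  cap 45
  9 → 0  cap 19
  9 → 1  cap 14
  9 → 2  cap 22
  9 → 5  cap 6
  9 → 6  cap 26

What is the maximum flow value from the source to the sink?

augment #1: 9→0→3→7 bottleneck 14, total now 14
augment #2: 9→0→4→7 bottleneck 1, total now 15
augment #3: 9→1→4→7 bottleneck 14, total now 29
augment #4: 9→2→8→7 bottleneck 22, total now 51
augment #5: 9→5→4→7 bottleneck 6, total now 57
augment #6: 9→0→2→8→7 bottleneck 4, total now 61
augment #7: 9→6→2→8→7 bottleneck 5, total now 66

Maximum flow value: 66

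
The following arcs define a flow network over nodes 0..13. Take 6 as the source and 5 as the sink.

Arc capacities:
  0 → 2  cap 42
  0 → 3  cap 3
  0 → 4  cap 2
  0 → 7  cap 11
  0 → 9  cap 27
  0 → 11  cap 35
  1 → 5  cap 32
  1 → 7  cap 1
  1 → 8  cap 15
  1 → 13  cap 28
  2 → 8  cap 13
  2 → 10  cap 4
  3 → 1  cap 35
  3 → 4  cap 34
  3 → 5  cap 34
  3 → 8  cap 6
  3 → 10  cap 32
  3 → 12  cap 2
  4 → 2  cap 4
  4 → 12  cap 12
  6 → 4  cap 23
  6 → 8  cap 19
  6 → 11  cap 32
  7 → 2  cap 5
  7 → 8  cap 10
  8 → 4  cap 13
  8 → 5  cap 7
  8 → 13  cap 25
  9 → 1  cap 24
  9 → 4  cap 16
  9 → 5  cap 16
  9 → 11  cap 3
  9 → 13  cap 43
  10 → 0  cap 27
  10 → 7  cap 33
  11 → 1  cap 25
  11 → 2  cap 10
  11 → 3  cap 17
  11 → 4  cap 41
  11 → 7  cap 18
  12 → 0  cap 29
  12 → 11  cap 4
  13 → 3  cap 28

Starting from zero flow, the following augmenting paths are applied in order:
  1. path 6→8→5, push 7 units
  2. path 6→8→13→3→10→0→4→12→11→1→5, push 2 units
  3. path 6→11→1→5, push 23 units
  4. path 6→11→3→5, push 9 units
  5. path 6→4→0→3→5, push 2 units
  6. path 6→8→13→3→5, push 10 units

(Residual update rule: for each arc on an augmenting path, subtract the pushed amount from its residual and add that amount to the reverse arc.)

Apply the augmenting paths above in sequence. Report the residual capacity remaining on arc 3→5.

after path 1 (6→8→5, push 7): res(3,5)=34
after path 2 (6→8→13→3→10→0→4→12→11→1→5, push 2): res(3,5)=34
after path 3 (6→11→1→5, push 23): res(3,5)=34
after path 4 (6→11→3→5, push 9): res(3,5)=25
after path 5 (6→4→0→3→5, push 2): res(3,5)=23
after path 6 (6→8→13→3→5, push 10): res(3,5)=13

Residual capacity of (3,5): 13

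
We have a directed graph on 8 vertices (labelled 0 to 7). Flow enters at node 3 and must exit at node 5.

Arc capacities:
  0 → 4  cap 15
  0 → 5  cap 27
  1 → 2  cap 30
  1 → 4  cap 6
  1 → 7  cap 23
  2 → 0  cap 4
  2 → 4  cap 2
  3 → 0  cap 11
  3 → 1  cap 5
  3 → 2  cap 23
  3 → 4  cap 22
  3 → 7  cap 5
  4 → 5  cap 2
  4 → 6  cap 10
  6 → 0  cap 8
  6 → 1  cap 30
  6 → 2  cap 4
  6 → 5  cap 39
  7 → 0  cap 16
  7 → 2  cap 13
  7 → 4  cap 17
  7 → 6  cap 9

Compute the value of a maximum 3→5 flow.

Maximum flow value: 37

augment #1: 3→0→5 bottleneck 11, total now 11
augment #2: 3→4→5 bottleneck 2, total now 13
augment #3: 3→2→0→5 bottleneck 4, total now 17
augment #4: 3→4→6→5 bottleneck 10, total now 27
augment #5: 3→7→0→5 bottleneck 5, total now 32
augment #6: 3→1→7→0→5 bottleneck 5, total now 37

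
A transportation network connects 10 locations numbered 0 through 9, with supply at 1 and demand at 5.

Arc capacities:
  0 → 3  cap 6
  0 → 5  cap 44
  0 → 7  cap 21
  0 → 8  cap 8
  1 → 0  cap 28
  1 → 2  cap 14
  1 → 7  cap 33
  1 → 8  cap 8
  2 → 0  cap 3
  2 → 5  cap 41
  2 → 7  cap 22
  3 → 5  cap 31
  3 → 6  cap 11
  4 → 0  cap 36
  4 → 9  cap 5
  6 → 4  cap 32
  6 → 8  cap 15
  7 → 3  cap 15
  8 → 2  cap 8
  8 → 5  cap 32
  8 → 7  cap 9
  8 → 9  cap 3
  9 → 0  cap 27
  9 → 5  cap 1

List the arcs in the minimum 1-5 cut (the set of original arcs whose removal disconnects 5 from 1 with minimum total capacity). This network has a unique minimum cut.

augment #1: 1→0→5 push 28
augment #2: 1→2→5 push 14
augment #3: 1→8→5 push 8
augment #4: 1→7→3→5 push 15
max flow = 65; residual-reachable set from 1 gives S-side
cut edges (S→T): {(1,0), (1,2), (1,8), (7,3)} total cap 65

Min-cut arcs: {(1,0), (1,2), (1,8), (7,3)} (total capacity 65)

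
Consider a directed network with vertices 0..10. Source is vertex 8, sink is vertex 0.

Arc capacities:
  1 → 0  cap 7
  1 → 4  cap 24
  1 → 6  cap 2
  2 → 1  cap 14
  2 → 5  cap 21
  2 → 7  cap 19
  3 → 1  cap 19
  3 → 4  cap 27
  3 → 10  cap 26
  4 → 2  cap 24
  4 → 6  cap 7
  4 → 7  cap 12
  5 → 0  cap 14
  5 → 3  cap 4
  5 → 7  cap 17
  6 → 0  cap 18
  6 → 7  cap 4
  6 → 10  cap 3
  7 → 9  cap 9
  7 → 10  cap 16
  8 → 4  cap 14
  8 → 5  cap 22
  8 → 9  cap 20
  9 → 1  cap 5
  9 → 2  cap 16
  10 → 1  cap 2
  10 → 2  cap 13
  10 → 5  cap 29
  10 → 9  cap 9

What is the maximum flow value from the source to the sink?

Maximum flow value: 30

augment #1: 8→5→0 bottleneck 14, total now 14
augment #2: 8→4→6→0 bottleneck 7, total now 21
augment #3: 8→9→1→0 bottleneck 5, total now 26
augment #4: 8→4→2→1→0 bottleneck 2, total now 28
augment #5: 8→4→2→1→6→0 bottleneck 2, total now 30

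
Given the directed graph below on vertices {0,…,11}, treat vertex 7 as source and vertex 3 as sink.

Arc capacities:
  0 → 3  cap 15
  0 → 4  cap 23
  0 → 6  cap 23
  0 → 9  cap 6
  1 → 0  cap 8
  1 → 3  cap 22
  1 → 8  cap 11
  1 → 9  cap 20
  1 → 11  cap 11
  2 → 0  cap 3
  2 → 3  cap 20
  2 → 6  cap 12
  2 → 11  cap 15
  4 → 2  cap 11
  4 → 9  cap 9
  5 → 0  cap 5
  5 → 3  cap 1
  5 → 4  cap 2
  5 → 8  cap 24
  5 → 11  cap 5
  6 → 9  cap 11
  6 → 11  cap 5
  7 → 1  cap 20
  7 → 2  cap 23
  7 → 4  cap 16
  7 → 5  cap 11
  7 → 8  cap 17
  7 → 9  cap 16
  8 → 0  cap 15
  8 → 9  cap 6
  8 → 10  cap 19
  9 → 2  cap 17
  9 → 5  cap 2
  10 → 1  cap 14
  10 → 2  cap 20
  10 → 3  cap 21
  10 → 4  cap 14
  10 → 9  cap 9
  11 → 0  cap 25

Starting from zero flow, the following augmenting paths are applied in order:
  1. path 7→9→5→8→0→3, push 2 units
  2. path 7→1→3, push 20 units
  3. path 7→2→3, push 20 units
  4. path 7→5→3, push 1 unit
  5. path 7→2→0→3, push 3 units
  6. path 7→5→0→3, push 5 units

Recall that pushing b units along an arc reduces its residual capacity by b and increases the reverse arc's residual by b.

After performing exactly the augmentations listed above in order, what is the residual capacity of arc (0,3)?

Residual capacity of (0,3): 5

after path 1 (7→9→5→8→0→3, push 2): res(0,3)=13
after path 2 (7→1→3, push 20): res(0,3)=13
after path 3 (7→2→3, push 20): res(0,3)=13
after path 4 (7→5→3, push 1): res(0,3)=13
after path 5 (7→2→0→3, push 3): res(0,3)=10
after path 6 (7→5→0→3, push 5): res(0,3)=5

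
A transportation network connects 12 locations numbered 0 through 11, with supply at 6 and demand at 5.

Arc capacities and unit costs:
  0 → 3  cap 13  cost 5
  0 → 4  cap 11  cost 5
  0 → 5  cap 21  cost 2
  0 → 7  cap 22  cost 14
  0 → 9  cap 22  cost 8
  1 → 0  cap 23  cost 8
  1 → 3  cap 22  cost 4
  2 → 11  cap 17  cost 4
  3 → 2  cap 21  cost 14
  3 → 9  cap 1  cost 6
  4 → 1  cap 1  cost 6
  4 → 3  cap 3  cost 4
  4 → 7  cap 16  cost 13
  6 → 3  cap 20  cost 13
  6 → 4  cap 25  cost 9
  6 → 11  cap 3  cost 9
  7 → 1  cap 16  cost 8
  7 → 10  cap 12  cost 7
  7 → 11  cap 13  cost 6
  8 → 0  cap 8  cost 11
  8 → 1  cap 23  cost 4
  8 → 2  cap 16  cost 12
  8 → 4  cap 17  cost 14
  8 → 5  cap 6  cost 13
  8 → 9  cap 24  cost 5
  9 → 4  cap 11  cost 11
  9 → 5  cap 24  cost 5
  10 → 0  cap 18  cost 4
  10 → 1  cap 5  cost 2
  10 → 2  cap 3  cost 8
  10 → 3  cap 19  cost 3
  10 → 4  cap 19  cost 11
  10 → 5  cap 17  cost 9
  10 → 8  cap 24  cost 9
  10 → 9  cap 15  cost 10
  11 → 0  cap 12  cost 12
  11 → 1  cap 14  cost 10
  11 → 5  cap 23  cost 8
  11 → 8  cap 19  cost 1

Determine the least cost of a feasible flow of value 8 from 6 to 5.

shortest-cost path #1: 6→11→5 push 3 @ unit cost 17 (adds 51)
shortest-cost path #2: 6→3→9→5 push 1 @ unit cost 24 (adds 24)
shortest-cost path #3: 6→4→1→0→5 push 1 @ unit cost 25 (adds 25)
shortest-cost path #4: 6→4→7→10→0→5 push 3 @ unit cost 35 (adds 105)
total cost = 205

Minimum cost for 8 units: 205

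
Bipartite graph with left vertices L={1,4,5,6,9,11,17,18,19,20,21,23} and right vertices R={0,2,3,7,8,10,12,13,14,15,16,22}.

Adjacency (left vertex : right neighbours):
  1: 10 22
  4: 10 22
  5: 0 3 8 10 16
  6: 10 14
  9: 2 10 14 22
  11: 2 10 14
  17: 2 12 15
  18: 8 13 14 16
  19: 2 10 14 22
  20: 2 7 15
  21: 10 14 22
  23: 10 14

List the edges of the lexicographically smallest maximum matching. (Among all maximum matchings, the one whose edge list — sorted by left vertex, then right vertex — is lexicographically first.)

|M| = 8 (so the lex-smallest maximum matching has 8 edges)
process left vertices in ascending order; for each, take the smallest-labelled available neighbour that still permits 8 edges overall, or leave it unmatched if none does
lex-smallest matching: {1-10, 4-22, 5-0, 6-14, 9-2, 17-12, 18-8, 20-7}

Lex-smallest maximum matching: {(1,10), (4,22), (5,0), (6,14), (9,2), (17,12), (18,8), (20,7)}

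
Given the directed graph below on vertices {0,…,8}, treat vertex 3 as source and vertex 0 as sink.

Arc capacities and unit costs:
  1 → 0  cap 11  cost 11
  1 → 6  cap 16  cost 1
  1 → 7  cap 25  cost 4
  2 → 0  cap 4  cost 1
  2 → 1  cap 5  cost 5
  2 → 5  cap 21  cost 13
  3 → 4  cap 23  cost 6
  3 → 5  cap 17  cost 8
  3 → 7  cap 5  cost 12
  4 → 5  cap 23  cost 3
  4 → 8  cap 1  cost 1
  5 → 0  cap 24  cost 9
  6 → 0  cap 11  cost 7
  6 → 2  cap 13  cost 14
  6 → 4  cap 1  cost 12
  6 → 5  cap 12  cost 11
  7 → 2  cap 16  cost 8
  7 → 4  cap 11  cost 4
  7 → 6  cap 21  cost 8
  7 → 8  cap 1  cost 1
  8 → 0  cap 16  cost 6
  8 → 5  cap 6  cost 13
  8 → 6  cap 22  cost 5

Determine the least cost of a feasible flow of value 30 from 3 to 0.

shortest-cost path #1: 3→4→8→0 push 1 @ unit cost 13 (adds 13)
shortest-cost path #2: 3→5→0 push 17 @ unit cost 17 (adds 289)
shortest-cost path #3: 3→4→5→0 push 7 @ unit cost 18 (adds 126)
shortest-cost path #4: 3→7→8→0 push 1 @ unit cost 19 (adds 19)
shortest-cost path #5: 3→7→2→0 push 4 @ unit cost 21 (adds 84)
total cost = 531

Minimum cost for 30 units: 531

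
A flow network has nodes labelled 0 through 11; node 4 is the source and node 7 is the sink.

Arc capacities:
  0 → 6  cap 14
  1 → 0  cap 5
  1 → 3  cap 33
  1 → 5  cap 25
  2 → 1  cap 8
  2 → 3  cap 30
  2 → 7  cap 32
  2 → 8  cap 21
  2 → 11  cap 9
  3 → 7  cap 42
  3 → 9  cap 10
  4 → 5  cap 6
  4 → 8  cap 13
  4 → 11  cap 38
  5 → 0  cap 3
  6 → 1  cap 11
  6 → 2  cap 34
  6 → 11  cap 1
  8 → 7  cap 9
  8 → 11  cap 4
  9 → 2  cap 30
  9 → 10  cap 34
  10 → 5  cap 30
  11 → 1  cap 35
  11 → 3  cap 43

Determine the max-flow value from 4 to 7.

augment #1: 4→8→7 bottleneck 9, total now 9
augment #2: 4→11→3→7 bottleneck 38, total now 47
augment #3: 4→8→11→3→7 bottleneck 4, total now 51
augment #4: 4→5→0→6→2→7 bottleneck 3, total now 54

Maximum flow value: 54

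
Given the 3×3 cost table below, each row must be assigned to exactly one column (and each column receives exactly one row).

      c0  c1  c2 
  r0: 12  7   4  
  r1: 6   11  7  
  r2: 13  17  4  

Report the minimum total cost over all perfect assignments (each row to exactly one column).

optimal assignment: row0→col1 (cost 7), row1→col0 (cost 6), row2→col2 (cost 4)
total = 7 + 6 + 4 = 17

Minimum assignment cost: 17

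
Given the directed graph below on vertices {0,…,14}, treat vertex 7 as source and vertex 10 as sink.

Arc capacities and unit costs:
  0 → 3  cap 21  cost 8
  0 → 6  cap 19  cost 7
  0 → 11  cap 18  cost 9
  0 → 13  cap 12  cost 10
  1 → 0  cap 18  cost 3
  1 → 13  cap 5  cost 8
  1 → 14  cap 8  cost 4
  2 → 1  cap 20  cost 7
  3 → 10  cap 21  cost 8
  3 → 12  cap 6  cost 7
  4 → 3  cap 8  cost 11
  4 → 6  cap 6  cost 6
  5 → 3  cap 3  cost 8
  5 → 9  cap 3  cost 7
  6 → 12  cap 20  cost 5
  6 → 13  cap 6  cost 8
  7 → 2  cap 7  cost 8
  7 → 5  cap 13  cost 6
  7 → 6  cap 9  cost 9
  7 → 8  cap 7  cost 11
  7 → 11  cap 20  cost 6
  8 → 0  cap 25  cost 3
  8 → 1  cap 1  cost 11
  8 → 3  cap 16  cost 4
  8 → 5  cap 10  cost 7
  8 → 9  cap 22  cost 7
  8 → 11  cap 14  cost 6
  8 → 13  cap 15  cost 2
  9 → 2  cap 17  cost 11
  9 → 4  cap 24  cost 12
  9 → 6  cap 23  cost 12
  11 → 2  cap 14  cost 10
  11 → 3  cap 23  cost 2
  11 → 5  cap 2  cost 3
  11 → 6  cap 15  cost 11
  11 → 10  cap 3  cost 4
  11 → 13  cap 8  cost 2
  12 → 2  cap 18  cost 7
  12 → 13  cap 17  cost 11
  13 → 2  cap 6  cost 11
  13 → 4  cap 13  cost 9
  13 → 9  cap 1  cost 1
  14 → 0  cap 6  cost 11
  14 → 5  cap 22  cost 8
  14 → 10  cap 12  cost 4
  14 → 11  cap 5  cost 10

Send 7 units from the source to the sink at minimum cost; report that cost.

Minimum cost for 7 units: 94

shortest-cost path #1: 7→11→10 push 3 @ unit cost 10 (adds 30)
shortest-cost path #2: 7→11→3→10 push 4 @ unit cost 16 (adds 64)
total cost = 94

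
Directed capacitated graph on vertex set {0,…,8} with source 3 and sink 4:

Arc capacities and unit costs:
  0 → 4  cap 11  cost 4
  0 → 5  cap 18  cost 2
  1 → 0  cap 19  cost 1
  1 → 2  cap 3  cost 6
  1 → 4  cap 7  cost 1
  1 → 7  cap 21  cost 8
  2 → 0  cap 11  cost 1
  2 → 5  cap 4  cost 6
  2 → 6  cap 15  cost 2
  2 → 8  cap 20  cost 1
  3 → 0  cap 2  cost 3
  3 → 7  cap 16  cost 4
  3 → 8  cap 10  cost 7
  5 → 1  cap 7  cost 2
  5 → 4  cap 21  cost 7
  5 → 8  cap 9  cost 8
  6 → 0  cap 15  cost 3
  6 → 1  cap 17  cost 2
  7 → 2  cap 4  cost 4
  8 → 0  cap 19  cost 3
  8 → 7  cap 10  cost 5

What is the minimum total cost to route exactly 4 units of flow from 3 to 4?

shortest-cost path #1: 3→0→4 push 2 @ unit cost 7 (adds 14)
shortest-cost path #2: 3→7→2→0→4 push 2 @ unit cost 13 (adds 26)
total cost = 40

Minimum cost for 4 units: 40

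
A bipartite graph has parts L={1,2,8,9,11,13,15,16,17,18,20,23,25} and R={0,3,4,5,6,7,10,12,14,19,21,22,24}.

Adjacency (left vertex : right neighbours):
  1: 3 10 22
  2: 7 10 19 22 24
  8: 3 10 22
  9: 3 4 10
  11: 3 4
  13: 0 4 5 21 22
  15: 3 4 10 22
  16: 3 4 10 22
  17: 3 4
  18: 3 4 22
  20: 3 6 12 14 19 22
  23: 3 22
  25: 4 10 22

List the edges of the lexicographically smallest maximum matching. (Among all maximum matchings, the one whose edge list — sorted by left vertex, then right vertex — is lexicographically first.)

|M| = 7 (so the lex-smallest maximum matching has 7 edges)
process left vertices in ascending order; for each, take the smallest-labelled available neighbour that still permits 7 edges overall, or leave it unmatched if none does
lex-smallest matching: {1-3, 2-7, 8-10, 9-4, 13-0, 15-22, 20-6}

Lex-smallest maximum matching: {(1,3), (2,7), (8,10), (9,4), (13,0), (15,22), (20,6)}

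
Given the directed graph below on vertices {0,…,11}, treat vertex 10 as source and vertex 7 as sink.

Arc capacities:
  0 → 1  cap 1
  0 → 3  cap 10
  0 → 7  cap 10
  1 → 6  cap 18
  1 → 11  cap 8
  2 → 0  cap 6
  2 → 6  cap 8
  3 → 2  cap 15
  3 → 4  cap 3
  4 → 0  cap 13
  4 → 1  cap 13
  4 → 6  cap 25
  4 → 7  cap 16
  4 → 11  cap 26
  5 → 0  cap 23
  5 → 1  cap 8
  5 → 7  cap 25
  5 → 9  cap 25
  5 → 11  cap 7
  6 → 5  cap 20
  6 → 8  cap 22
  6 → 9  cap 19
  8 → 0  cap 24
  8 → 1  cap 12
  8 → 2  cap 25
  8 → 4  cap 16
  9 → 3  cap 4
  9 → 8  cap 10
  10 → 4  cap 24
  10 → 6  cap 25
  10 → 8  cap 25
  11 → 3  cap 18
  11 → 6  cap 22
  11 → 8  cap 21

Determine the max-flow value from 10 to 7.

Maximum flow value: 46

augment #1: 10→4→7 bottleneck 16, total now 16
augment #2: 10→4→0→7 bottleneck 8, total now 24
augment #3: 10→6→5→7 bottleneck 20, total now 44
augment #4: 10→8→0→7 bottleneck 2, total now 46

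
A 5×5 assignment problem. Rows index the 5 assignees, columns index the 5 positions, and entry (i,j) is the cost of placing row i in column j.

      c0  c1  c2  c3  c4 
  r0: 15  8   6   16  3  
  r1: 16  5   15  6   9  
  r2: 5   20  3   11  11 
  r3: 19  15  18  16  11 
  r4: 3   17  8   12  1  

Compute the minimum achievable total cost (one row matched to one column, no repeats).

Minimum assignment cost: 30

one of 2 optimal assignments: row0→col4 (cost 3), row1→col1 (cost 5), row2→col2 (cost 3), row3→col3 (cost 16), row4→col0 (cost 3)
total = 3 + 5 + 3 + 16 + 3 = 30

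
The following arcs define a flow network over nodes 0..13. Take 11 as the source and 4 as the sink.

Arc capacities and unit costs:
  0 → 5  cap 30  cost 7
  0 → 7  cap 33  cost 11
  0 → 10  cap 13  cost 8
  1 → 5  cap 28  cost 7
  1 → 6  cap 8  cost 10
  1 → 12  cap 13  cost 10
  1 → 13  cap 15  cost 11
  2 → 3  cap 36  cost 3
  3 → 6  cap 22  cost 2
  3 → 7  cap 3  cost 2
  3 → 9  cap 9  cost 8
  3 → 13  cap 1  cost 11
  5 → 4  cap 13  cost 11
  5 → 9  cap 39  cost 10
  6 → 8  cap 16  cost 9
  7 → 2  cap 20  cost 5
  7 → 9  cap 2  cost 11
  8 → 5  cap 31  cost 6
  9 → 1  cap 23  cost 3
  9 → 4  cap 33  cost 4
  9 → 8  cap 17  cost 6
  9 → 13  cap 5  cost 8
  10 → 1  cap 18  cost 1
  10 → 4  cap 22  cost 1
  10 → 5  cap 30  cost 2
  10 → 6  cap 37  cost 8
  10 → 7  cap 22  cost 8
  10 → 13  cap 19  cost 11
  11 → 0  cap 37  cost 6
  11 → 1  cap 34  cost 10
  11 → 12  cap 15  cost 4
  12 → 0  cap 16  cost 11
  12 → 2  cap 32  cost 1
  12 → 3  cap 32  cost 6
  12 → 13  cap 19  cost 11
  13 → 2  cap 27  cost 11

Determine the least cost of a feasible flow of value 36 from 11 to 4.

Minimum cost for 36 units: 712

shortest-cost path #1: 11→0→10→4 push 13 @ unit cost 15 (adds 195)
shortest-cost path #2: 11→12→2→3→9→4 push 9 @ unit cost 20 (adds 180)
shortest-cost path #3: 11→0→5→4 push 13 @ unit cost 24 (adds 312)
shortest-cost path #4: 11→12→2→3→7→9→4 push 1 @ unit cost 25 (adds 25)
total cost = 712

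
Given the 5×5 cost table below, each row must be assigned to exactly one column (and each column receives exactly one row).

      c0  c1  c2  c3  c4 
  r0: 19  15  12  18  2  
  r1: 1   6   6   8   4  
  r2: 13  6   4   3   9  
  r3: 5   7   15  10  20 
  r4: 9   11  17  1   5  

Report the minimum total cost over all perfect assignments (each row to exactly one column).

Minimum assignment cost: 15

optimal assignment: row0→col4 (cost 2), row1→col0 (cost 1), row2→col2 (cost 4), row3→col1 (cost 7), row4→col3 (cost 1)
total = 2 + 1 + 4 + 7 + 1 = 15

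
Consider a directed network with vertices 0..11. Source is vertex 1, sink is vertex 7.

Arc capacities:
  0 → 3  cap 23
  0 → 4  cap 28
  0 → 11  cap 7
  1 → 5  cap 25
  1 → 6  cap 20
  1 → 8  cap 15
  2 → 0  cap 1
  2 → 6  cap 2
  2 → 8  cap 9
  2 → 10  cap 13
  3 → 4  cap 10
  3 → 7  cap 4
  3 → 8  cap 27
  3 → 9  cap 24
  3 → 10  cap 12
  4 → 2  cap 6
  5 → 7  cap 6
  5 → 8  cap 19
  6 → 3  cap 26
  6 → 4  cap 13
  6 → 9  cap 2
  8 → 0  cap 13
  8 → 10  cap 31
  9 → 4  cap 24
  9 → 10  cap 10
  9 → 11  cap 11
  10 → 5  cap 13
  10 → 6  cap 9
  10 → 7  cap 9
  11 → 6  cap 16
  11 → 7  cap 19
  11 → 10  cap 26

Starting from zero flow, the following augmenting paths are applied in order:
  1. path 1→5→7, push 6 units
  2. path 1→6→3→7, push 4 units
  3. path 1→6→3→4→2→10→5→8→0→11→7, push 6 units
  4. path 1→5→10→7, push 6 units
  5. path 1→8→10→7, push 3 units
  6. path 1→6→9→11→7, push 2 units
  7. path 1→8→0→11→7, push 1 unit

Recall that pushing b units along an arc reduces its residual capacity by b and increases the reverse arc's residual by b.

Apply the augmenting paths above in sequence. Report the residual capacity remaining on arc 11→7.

after path 1 (1→5→7, push 6): res(11,7)=19
after path 2 (1→6→3→7, push 4): res(11,7)=19
after path 3 (1→6→3→4→2→10→5→8→0→11→7, push 6): res(11,7)=13
after path 4 (1→5→10→7, push 6): res(11,7)=13
after path 5 (1→8→10→7, push 3): res(11,7)=13
after path 6 (1→6→9→11→7, push 2): res(11,7)=11
after path 7 (1→8→0→11→7, push 1): res(11,7)=10

Residual capacity of (11,7): 10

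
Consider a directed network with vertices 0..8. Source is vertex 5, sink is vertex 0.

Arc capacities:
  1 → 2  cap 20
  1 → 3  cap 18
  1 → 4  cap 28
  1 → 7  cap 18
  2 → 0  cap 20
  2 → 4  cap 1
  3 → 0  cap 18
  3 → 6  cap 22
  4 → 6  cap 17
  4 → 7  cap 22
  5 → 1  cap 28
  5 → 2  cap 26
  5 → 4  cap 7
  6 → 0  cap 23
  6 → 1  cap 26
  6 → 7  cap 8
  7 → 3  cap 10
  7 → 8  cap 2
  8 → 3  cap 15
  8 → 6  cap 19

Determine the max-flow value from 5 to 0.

augment #1: 5→2→0 bottleneck 20, total now 20
augment #2: 5→1→3→0 bottleneck 18, total now 38
augment #3: 5→4→6→0 bottleneck 7, total now 45
augment #4: 5→1→4→6→0 bottleneck 10, total now 55
augment #5: 5→2→4→7→3→6→0 bottleneck 1, total now 56

Maximum flow value: 56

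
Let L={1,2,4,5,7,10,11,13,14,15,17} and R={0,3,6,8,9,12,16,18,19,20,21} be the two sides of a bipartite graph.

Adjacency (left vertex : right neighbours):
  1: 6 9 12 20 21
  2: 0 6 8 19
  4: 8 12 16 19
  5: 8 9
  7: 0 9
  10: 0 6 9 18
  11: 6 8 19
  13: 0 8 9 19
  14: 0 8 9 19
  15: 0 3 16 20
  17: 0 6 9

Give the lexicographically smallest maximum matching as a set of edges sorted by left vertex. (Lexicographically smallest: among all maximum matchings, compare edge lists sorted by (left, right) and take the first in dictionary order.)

|M| = 9 (so the lex-smallest maximum matching has 9 edges)
process left vertices in ascending order; for each, take the smallest-labelled available neighbour that still permits 9 edges overall, or leave it unmatched if none does
lex-smallest matching: {1-12, 2-0, 4-16, 5-8, 7-9, 10-18, 11-6, 13-19, 15-3}

Lex-smallest maximum matching: {(1,12), (2,0), (4,16), (5,8), (7,9), (10,18), (11,6), (13,19), (15,3)}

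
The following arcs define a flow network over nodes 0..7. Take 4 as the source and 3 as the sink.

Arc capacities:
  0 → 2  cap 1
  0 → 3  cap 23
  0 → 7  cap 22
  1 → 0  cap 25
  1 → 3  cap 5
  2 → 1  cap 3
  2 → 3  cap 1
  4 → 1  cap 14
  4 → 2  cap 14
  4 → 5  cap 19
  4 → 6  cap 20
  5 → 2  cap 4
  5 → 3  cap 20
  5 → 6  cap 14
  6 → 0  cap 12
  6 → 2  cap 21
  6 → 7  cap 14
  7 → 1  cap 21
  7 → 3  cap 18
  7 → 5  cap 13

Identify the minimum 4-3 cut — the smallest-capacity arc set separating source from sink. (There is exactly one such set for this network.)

Min-cut arcs: {(2,1), (2,3), (4,1), (4,5), (4,6)} (total capacity 57)

augment #1: 4→1→3 push 5
augment #2: 4→2→3 push 1
augment #3: 4→5→3 push 19
augment #4: 4→1→0→3 push 9
augment #5: 4→6→0→3 push 12
augment #6: 4→6→7→3 push 8
augment #7: 4→2→1→0→3 push 2
augment #8: 4→2→1→0→7→3 push 1
max flow = 57; residual-reachable set from 4 gives S-side
cut edges (S→T): {(2,1), (2,3), (4,1), (4,5), (4,6)} total cap 57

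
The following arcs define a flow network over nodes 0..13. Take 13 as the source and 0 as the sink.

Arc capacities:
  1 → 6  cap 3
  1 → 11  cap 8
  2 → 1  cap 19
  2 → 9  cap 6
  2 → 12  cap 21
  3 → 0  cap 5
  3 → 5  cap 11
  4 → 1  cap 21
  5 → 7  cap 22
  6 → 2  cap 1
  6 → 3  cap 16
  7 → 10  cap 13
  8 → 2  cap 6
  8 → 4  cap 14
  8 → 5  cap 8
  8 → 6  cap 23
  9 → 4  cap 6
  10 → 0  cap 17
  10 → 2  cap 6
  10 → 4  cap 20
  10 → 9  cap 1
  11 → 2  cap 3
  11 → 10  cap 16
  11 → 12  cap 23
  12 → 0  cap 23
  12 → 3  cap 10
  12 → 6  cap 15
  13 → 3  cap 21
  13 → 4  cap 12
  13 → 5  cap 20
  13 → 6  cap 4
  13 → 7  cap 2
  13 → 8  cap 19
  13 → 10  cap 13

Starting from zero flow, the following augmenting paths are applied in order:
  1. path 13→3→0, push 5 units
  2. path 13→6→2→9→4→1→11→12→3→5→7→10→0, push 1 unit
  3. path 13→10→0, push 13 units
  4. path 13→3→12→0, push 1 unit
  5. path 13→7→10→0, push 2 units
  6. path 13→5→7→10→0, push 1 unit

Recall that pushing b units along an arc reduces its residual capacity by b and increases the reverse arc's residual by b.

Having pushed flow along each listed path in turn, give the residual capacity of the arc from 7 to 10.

after path 1 (13→3→0, push 5): res(7,10)=13
after path 2 (13→6→2→9→4→1→11→12→3→5→7→10→0, push 1): res(7,10)=12
after path 3 (13→10→0, push 13): res(7,10)=12
after path 4 (13→3→12→0, push 1): res(7,10)=12
after path 5 (13→7→10→0, push 2): res(7,10)=10
after path 6 (13→5→7→10→0, push 1): res(7,10)=9

Residual capacity of (7,10): 9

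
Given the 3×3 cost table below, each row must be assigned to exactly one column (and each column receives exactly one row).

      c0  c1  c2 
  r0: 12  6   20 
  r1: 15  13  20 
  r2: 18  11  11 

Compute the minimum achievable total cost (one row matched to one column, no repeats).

optimal assignment: row0→col1 (cost 6), row1→col0 (cost 15), row2→col2 (cost 11)
total = 6 + 15 + 11 = 32

Minimum assignment cost: 32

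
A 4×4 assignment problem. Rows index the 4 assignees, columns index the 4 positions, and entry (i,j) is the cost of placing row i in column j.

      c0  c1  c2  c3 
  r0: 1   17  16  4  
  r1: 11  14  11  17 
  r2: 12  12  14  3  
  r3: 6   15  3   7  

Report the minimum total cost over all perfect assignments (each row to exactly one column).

Minimum assignment cost: 21

optimal assignment: row0→col0 (cost 1), row1→col1 (cost 14), row2→col3 (cost 3), row3→col2 (cost 3)
total = 1 + 14 + 3 + 3 = 21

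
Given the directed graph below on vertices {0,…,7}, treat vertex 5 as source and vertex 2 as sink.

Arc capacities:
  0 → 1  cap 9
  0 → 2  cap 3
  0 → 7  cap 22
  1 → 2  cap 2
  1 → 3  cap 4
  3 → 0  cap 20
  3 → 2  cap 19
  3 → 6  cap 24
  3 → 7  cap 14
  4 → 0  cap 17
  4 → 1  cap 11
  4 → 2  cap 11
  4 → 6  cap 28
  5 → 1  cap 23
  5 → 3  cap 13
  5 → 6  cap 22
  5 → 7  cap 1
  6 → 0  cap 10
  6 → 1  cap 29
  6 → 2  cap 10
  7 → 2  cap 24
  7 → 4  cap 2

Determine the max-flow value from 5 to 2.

Maximum flow value: 40

augment #1: 5→1→2 bottleneck 2, total now 2
augment #2: 5→3→2 bottleneck 13, total now 15
augment #3: 5→6→2 bottleneck 10, total now 25
augment #4: 5→7→2 bottleneck 1, total now 26
augment #5: 5→1→3→2 bottleneck 4, total now 30
augment #6: 5→6→0→2 bottleneck 3, total now 33
augment #7: 5→6→0→7→2 bottleneck 7, total now 40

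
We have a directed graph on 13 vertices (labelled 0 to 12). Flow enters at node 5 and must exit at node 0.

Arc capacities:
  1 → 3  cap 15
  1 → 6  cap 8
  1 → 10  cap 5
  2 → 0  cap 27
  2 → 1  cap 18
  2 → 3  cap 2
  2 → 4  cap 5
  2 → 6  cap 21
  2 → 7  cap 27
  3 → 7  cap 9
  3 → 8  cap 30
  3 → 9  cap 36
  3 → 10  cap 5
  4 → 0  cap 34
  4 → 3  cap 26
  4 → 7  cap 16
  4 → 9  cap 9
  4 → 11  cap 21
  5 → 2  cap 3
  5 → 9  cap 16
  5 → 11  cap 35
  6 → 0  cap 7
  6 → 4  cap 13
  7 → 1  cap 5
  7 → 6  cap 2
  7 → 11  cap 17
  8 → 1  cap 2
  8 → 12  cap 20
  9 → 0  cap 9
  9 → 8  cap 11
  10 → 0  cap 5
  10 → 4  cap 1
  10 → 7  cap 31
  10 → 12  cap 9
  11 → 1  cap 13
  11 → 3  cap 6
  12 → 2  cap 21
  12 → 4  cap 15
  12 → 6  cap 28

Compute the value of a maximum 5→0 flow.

Maximum flow value: 38

augment #1: 5→2→0 bottleneck 3, total now 3
augment #2: 5→9→0 bottleneck 9, total now 12
augment #3: 5→11→1→6→0 bottleneck 7, total now 19
augment #4: 5→11→1→10→0 bottleneck 5, total now 24
augment #5: 5→9→8→12→2→0 bottleneck 7, total now 31
augment #6: 5→11→1→6→4→0 bottleneck 1, total now 32
augment #7: 5→11→3→10→4→0 bottleneck 1, total now 33
augment #8: 5→11→3→7→6→4→0 bottleneck 2, total now 35
augment #9: 5→11→3→8→12→2→0 bottleneck 3, total now 38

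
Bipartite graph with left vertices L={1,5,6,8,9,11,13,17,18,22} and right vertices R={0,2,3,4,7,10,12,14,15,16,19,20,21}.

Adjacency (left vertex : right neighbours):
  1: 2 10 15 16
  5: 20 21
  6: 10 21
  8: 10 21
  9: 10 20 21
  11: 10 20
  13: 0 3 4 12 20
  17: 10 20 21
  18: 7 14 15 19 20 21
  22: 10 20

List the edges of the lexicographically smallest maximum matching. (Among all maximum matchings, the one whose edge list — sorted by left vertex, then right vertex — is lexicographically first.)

|M| = 6 (so the lex-smallest maximum matching has 6 edges)
process left vertices in ascending order; for each, take the smallest-labelled available neighbour that still permits 6 edges overall, or leave it unmatched if none does
lex-smallest matching: {1-2, 5-20, 6-10, 8-21, 13-0, 18-7}

Lex-smallest maximum matching: {(1,2), (5,20), (6,10), (8,21), (13,0), (18,7)}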